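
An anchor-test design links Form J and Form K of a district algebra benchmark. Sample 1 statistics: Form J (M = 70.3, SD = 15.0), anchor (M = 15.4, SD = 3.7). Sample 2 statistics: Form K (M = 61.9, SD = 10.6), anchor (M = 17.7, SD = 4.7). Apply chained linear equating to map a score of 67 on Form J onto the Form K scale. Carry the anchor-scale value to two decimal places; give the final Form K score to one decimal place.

Form J → anchor (Sample 1): v = (3.7/15.0)(67 − 70.3) + 15.4 = 14.59
anchor → Form K (Sample 2): y = (10.6/4.7)(14.59 − 17.7) + 61.9 = 54.9

54.9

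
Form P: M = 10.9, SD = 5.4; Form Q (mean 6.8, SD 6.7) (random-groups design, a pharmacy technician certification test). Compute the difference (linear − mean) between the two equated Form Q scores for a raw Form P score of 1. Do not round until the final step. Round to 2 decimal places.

Mean-equated: 1 + (6.8 − 10.9) = -3.10
Linear-equated: (6.7/5.4)(1 − 10.9) + 6.8 = -5.483
Difference = -5.483 − -3.10 = -2.38

-2.38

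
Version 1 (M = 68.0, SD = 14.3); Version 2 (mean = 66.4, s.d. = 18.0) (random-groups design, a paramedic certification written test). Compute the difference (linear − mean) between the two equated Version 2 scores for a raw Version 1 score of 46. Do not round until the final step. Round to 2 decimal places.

-5.69

Mean-equated: 46 + (66.4 − 68.0) = 44.40
Linear-equated: (18.0/14.3)(46 − 68.0) + 66.4 = 38.708
Difference = 38.708 − 44.40 = -5.69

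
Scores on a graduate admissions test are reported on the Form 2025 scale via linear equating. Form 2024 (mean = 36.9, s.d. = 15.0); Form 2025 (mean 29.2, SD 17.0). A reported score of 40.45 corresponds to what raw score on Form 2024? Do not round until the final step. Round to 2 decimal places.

Invert y = (SD_Y/SD_X)(x − M_X) + M_Y:
x = (SD_X/SD_Y)(y − M_Y) + M_X = (15.0/17.0)(40.45 − 29.2) + 36.9
x = 0.882353 × 11.250 + 36.9 = 46.83

46.83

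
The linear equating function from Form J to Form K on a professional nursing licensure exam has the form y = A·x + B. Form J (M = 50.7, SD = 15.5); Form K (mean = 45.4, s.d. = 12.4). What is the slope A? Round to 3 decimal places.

A = SD_Y / SD_X = 12.4 / 15.5 = 0.800

0.800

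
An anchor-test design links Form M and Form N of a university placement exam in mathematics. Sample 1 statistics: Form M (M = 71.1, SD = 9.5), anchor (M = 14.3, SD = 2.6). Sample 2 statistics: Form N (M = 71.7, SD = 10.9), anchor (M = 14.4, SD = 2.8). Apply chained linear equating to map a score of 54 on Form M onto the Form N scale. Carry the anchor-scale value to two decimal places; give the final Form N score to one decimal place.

Form M → anchor (Sample 1): v = (2.6/9.5)(54 − 71.1) + 14.3 = 9.62
anchor → Form N (Sample 2): y = (10.9/2.8)(9.62 − 14.4) + 71.7 = 53.1

53.1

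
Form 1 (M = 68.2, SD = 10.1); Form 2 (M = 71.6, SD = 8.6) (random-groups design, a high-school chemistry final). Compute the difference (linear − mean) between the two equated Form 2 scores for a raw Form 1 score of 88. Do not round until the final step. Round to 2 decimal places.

Mean-equated: 88 + (71.6 − 68.2) = 91.40
Linear-equated: (8.6/10.1)(88 − 68.2) + 71.6 = 88.459
Difference = 88.459 − 91.40 = -2.94

-2.94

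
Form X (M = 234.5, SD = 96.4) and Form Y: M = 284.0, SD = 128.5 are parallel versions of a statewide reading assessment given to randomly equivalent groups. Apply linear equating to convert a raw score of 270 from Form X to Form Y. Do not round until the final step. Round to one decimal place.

Linear equating: y = (SD_Y/SD_X)(x − M_X) + M_Y
y = (128.5/96.4)(270 − 234.5) + 284.0
y = 1.332988 × 35.5 + 284.0 = 47.3211 + 284.0 = 331.3

331.3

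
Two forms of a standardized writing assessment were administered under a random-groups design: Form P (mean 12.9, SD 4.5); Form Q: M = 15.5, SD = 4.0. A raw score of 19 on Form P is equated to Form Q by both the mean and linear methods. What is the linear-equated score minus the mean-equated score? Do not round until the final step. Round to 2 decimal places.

-0.68

Mean-equated: 19 + (15.5 − 12.9) = 21.60
Linear-equated: (4.0/4.5)(19 − 12.9) + 15.5 = 20.922
Difference = 20.922 − 21.60 = -0.68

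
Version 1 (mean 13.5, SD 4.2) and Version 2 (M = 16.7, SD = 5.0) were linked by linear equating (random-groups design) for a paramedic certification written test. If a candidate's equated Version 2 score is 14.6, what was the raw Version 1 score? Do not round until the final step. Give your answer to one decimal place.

Invert y = (SD_Y/SD_X)(x − M_X) + M_Y:
x = (SD_X/SD_Y)(y − M_Y) + M_X = (4.2/5.0)(14.6 − 16.7) + 13.5
x = 0.840000 × -2.100 + 13.5 = 11.7

11.7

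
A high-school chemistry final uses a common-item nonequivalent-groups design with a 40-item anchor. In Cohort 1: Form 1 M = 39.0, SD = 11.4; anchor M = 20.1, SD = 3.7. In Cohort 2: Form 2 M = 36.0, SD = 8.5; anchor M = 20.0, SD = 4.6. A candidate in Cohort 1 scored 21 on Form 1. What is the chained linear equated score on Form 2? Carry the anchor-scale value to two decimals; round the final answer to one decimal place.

Form 1 → anchor (Cohort 1): v = (3.7/11.4)(21 − 39.0) + 20.1 = 14.26
anchor → Form 2 (Cohort 2): y = (8.5/4.6)(14.26 − 20.0) + 36.0 = 25.4

25.4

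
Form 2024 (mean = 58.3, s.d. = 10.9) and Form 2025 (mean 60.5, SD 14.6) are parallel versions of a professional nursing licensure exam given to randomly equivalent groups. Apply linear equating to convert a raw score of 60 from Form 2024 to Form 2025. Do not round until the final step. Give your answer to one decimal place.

62.8

Linear equating: y = (SD_Y/SD_X)(x − M_X) + M_Y
y = (14.6/10.9)(60 − 58.3) + 60.5
y = 1.339450 × 1.7 + 60.5 = 2.2771 + 60.5 = 62.8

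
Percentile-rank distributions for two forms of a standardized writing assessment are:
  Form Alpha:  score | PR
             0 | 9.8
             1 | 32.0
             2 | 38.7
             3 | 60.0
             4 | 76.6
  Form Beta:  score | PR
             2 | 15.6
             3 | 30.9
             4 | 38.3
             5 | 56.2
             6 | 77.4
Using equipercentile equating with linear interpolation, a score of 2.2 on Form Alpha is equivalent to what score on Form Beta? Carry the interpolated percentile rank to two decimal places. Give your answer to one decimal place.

PR of 2.2 on Form Alpha: 38.7 + (2.2 − 2)/(3 − 2) × (60.0 − 38.7) = 42.96
On Form Beta, PR 42.96 falls between score 4 (PR 38.3) and 5 (PR 56.2).
Interpolate: 4 + (42.96 − 38.3)/(56.2 − 38.3) × (5 − 4) = 4.3

4.3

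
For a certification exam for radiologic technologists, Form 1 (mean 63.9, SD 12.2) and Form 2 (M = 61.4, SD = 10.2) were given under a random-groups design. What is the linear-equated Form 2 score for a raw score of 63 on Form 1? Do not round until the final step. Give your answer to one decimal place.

60.6

Linear equating: y = (SD_Y/SD_X)(x − M_X) + M_Y
y = (10.2/12.2)(63 − 63.9) + 61.4
y = 0.836066 × -0.9 + 61.4 = -0.7525 + 61.4 = 60.6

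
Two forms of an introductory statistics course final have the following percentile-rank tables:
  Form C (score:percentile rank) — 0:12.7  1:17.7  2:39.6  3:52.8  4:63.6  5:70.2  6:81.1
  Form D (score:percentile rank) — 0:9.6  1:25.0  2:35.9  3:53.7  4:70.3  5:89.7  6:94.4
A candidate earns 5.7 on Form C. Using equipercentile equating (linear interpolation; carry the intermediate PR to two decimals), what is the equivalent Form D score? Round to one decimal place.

PR of 5.7 on Form C: 70.2 + (5.7 − 5)/(6 − 5) × (81.1 − 70.2) = 77.83
On Form D, PR 77.83 falls between score 4 (PR 70.3) and 5 (PR 89.7).
Interpolate: 4 + (77.83 − 70.3)/(89.7 − 70.3) × (5 − 4) = 4.4

4.4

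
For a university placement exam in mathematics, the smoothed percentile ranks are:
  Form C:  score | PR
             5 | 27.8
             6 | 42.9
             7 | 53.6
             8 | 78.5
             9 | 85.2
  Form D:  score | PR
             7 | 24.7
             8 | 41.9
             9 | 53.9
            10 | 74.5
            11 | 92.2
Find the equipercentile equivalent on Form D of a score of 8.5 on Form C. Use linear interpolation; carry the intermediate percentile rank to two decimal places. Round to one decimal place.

PR of 8.5 on Form C: 78.5 + (8.5 − 8)/(9 − 8) × (85.2 − 78.5) = 81.85
On Form D, PR 81.85 falls between score 10 (PR 74.5) and 11 (PR 92.2).
Interpolate: 10 + (81.85 − 74.5)/(92.2 − 74.5) × (11 − 10) = 10.4

10.4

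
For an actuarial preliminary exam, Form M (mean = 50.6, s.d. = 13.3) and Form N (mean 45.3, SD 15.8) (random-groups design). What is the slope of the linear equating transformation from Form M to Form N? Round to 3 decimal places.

1.188

A = SD_Y / SD_X = 15.8 / 13.3 = 1.188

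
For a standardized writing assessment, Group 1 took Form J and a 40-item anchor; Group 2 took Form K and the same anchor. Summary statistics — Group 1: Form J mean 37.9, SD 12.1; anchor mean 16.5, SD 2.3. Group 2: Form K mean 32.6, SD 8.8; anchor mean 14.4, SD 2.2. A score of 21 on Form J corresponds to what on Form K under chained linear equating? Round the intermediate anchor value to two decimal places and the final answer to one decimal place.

Form J → anchor (Group 1): v = (2.3/12.1)(21 − 37.9) + 16.5 = 13.29
anchor → Form K (Group 2): y = (8.8/2.2)(13.29 − 14.4) + 32.6 = 28.2

28.2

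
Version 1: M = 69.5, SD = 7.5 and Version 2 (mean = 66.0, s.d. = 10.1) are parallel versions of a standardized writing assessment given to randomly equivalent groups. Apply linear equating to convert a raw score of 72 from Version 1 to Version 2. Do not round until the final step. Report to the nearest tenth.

69.4

Linear equating: y = (SD_Y/SD_X)(x − M_X) + M_Y
y = (10.1/7.5)(72 − 69.5) + 66.0
y = 1.346667 × 2.5 + 66.0 = 3.3667 + 66.0 = 69.4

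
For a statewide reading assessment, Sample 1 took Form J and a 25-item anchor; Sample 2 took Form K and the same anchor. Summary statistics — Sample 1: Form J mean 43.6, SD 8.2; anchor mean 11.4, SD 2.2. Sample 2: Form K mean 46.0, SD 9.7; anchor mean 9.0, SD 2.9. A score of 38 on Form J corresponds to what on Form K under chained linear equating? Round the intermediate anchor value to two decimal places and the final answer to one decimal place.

49.0

Form J → anchor (Sample 1): v = (2.2/8.2)(38 − 43.6) + 11.4 = 9.90
anchor → Form K (Sample 2): y = (9.7/2.9)(9.90 − 9.0) + 46.0 = 49.0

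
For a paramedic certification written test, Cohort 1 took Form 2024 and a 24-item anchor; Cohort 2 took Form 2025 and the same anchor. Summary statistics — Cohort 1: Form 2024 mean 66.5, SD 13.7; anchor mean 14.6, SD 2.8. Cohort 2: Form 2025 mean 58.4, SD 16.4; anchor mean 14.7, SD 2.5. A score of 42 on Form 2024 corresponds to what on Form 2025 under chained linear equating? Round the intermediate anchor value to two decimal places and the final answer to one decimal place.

Form 2024 → anchor (Cohort 1): v = (2.8/13.7)(42 − 66.5) + 14.6 = 9.59
anchor → Form 2025 (Cohort 2): y = (16.4/2.5)(9.59 − 14.7) + 58.4 = 24.9

24.9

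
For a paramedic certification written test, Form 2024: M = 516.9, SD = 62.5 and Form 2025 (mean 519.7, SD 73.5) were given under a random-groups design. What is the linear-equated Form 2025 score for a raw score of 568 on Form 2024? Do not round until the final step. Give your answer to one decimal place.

Linear equating: y = (SD_Y/SD_X)(x − M_X) + M_Y
y = (73.5/62.5)(568 − 516.9) + 519.7
y = 1.176000 × 51.1 + 519.7 = 60.0936 + 519.7 = 579.8

579.8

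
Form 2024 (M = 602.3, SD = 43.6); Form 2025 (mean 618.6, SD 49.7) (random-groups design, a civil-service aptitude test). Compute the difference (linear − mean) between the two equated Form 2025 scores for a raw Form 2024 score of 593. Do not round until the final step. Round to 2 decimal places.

Mean-equated: 593 + (618.6 − 602.3) = 609.30
Linear-equated: (49.7/43.6)(593 − 602.3) + 618.6 = 607.999
Difference = 607.999 − 609.30 = -1.30

-1.30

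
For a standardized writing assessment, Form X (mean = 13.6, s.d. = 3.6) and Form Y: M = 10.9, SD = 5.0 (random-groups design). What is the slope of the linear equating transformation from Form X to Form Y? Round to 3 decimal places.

1.389

A = SD_Y / SD_X = 5.0 / 3.6 = 1.389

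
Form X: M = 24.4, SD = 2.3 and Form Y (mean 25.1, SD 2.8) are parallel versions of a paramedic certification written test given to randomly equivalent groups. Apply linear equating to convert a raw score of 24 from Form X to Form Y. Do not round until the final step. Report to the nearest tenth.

Linear equating: y = (SD_Y/SD_X)(x − M_X) + M_Y
y = (2.8/2.3)(24 − 24.4) + 25.1
y = 1.217391 × -0.4 + 25.1 = -0.4870 + 25.1 = 24.6

24.6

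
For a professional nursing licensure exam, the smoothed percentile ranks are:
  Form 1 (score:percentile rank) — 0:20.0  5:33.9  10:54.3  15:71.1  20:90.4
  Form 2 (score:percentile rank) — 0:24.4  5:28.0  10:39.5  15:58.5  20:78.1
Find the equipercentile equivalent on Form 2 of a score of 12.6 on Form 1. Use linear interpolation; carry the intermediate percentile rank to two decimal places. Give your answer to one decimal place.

PR of 12.6 on Form 1: 54.3 + (12.6 − 10)/(15 − 10) × (71.1 − 54.3) = 63.04
On Form 2, PR 63.04 falls between score 15 (PR 58.5) and 20 (PR 78.1).
Interpolate: 15 + (63.04 − 58.5)/(78.1 − 58.5) × (20 − 15) = 16.2

16.2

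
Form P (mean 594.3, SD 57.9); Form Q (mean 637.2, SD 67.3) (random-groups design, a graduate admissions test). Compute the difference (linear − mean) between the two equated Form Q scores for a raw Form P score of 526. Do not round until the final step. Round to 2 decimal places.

Mean-equated: 526 + (637.2 − 594.3) = 568.90
Linear-equated: (67.3/57.9)(526 − 594.3) + 637.2 = 557.812
Difference = 557.812 − 568.90 = -11.09

-11.09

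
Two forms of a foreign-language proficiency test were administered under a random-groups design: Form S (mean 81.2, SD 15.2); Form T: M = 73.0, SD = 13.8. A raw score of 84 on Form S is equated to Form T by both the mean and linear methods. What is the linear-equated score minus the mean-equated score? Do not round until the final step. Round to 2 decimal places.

-0.26

Mean-equated: 84 + (73.0 − 81.2) = 75.80
Linear-equated: (13.8/15.2)(84 − 81.2) + 73.0 = 75.542
Difference = 75.542 − 75.80 = -0.26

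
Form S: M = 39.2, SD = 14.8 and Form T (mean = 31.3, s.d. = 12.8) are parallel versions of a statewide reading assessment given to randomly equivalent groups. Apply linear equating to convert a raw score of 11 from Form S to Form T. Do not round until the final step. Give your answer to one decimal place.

6.9

Linear equating: y = (SD_Y/SD_X)(x − M_X) + M_Y
y = (12.8/14.8)(11 − 39.2) + 31.3
y = 0.864865 × -28.2 + 31.3 = -24.3892 + 31.3 = 6.9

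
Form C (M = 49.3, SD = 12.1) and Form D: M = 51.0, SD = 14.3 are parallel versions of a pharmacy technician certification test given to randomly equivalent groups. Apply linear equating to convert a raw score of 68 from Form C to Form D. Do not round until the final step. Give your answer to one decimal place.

Linear equating: y = (SD_Y/SD_X)(x − M_X) + M_Y
y = (14.3/12.1)(68 − 49.3) + 51.0
y = 1.181818 × 18.7 + 51.0 = 22.1000 + 51.0 = 73.1

73.1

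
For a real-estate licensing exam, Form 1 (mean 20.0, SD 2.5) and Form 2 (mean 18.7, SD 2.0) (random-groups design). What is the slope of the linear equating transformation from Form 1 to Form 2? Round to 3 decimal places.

0.800

A = SD_Y / SD_X = 2.0 / 2.5 = 0.800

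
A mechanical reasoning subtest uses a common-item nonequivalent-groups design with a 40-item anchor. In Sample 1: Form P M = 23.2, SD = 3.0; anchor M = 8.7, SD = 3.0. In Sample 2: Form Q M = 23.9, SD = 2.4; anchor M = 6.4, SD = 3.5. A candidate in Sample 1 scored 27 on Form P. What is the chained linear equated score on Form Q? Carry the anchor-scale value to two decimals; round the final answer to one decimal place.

Form P → anchor (Sample 1): v = (3.0/3.0)(27 − 23.2) + 8.7 = 12.50
anchor → Form Q (Sample 2): y = (2.4/3.5)(12.50 − 6.4) + 23.9 = 28.1

28.1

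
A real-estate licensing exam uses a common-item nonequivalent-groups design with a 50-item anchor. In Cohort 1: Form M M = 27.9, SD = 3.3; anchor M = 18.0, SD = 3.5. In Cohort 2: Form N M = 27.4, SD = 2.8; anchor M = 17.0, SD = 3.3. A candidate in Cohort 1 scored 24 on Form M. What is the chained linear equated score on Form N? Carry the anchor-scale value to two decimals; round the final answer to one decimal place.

24.7

Form M → anchor (Cohort 1): v = (3.5/3.3)(24 − 27.9) + 18.0 = 13.86
anchor → Form N (Cohort 2): y = (2.8/3.3)(13.86 − 17.0) + 27.4 = 24.7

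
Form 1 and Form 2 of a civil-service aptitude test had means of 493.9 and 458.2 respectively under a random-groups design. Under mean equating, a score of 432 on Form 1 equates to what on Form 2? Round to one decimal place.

396.3

Mean equating: y = x + (M_Y − M_X) = 432 + (458.2 − 493.9) = 396.3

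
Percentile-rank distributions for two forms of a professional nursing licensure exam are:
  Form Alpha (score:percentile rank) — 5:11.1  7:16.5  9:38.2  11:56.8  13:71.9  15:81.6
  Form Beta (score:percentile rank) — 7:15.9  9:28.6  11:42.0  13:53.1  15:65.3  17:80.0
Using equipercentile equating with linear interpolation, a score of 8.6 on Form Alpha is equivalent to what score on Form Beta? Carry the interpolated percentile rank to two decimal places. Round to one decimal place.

9.8

PR of 8.6 on Form Alpha: 16.5 + (8.6 − 7)/(9 − 7) × (38.2 − 16.5) = 33.86
On Form Beta, PR 33.86 falls between score 9 (PR 28.6) and 11 (PR 42.0).
Interpolate: 9 + (33.86 − 28.6)/(42.0 − 28.6) × (11 − 9) = 9.8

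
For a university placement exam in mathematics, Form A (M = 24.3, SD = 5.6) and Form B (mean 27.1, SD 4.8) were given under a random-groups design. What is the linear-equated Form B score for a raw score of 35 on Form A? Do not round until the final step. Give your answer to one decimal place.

Linear equating: y = (SD_Y/SD_X)(x − M_X) + M_Y
y = (4.8/5.6)(35 − 24.3) + 27.1
y = 0.857143 × 10.7 + 27.1 = 9.1714 + 27.1 = 36.3

36.3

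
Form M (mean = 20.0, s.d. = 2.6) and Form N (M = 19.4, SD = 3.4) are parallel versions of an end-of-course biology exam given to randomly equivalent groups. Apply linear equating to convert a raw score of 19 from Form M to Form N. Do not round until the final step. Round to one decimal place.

Linear equating: y = (SD_Y/SD_X)(x − M_X) + M_Y
y = (3.4/2.6)(19 − 20.0) + 19.4
y = 1.307692 × -1.0 + 19.4 = -1.3077 + 19.4 = 18.1

18.1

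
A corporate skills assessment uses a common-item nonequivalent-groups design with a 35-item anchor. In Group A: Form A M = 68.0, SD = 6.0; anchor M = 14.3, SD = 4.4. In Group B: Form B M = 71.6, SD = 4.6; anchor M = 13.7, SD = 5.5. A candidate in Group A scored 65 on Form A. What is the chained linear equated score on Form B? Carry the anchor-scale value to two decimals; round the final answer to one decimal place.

70.3

Form A → anchor (Group A): v = (4.4/6.0)(65 − 68.0) + 14.3 = 12.10
anchor → Form B (Group B): y = (4.6/5.5)(12.10 − 13.7) + 71.6 = 70.3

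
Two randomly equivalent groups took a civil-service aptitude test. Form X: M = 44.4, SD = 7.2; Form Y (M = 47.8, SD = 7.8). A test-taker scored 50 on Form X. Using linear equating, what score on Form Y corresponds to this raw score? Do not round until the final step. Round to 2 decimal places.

Linear equating: y = (SD_Y/SD_X)(x − M_X) + M_Y
y = (7.8/7.2)(50 − 44.4) + 47.8
y = 1.083333 × 5.6 + 47.8 = 6.0667 + 47.8 = 53.87

53.87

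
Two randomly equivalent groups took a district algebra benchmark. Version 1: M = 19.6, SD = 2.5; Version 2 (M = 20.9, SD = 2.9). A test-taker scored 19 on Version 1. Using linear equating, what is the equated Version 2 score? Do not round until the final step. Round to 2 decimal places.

Linear equating: y = (SD_Y/SD_X)(x − M_X) + M_Y
y = (2.9/2.5)(19 − 19.6) + 20.9
y = 1.160000 × -0.6 + 20.9 = -0.6960 + 20.9 = 20.20

20.20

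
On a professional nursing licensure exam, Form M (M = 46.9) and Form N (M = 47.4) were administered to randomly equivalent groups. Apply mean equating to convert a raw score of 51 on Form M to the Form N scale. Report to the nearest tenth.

51.5

Mean equating: y = x + (M_Y − M_X) = 51 + (47.4 − 46.9) = 51.5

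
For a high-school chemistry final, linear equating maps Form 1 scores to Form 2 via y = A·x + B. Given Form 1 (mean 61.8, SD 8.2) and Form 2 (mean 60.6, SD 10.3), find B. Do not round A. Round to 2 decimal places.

A = SD_Y / SD_X = 10.3 / 8.2 = 1.256098
B = M_Y − A·M_X = 60.6 − 1.256098 × 61.8 = -17.03

-17.03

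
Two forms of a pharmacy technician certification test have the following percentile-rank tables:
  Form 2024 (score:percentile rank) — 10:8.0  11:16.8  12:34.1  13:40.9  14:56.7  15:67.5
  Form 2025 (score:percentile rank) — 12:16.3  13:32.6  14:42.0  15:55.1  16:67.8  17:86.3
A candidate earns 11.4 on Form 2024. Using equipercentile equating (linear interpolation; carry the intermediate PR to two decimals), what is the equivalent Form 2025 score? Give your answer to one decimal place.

12.5

PR of 11.4 on Form 2024: 16.8 + (11.4 − 11)/(12 − 11) × (34.1 − 16.8) = 23.72
On Form 2025, PR 23.72 falls between score 12 (PR 16.3) and 13 (PR 32.6).
Interpolate: 12 + (23.72 − 16.3)/(32.6 − 16.3) × (13 − 12) = 12.5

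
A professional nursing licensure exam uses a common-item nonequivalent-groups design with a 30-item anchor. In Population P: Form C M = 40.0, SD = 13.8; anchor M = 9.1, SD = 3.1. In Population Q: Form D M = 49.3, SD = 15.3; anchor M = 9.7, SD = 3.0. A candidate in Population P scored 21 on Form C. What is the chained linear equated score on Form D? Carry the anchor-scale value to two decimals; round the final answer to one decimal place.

Form C → anchor (Population P): v = (3.1/13.8)(21 − 40.0) + 9.1 = 4.83
anchor → Form D (Population Q): y = (15.3/3.0)(4.83 − 9.7) + 49.3 = 24.5

24.5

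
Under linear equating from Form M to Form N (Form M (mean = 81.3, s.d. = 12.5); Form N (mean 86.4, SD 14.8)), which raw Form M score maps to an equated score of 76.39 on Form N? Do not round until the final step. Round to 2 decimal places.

72.85

Invert y = (SD_Y/SD_X)(x − M_X) + M_Y:
x = (SD_X/SD_Y)(y − M_Y) + M_X = (12.5/14.8)(76.39 − 86.4) + 81.3
x = 0.844595 × -10.010 + 81.3 = 72.85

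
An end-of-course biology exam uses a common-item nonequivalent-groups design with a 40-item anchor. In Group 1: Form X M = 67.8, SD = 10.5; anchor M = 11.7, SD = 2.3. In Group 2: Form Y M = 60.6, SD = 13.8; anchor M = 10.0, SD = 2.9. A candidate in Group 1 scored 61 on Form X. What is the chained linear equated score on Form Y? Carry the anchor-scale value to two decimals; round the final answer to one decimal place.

61.6

Form X → anchor (Group 1): v = (2.3/10.5)(61 − 67.8) + 11.7 = 10.21
anchor → Form Y (Group 2): y = (13.8/2.9)(10.21 − 10.0) + 60.6 = 61.6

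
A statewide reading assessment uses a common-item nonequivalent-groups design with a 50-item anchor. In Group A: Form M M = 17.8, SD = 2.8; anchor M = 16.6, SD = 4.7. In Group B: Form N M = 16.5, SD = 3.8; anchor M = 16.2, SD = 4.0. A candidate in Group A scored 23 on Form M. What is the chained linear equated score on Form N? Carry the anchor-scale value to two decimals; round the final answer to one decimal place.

25.2

Form M → anchor (Group A): v = (4.7/2.8)(23 − 17.8) + 16.6 = 25.33
anchor → Form N (Group B): y = (3.8/4.0)(25.33 − 16.2) + 16.5 = 25.2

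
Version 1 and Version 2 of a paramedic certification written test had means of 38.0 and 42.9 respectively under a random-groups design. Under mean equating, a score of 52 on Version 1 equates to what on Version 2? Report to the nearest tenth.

56.9

Mean equating: y = x + (M_Y − M_X) = 52 + (42.9 − 38.0) = 56.9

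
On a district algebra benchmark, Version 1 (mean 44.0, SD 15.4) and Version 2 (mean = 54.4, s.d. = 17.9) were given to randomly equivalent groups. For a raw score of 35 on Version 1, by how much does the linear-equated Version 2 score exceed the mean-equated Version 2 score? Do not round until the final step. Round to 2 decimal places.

-1.46

Mean-equated: 35 + (54.4 − 44.0) = 45.40
Linear-equated: (17.9/15.4)(35 − 44.0) + 54.4 = 43.939
Difference = 43.939 − 45.40 = -1.46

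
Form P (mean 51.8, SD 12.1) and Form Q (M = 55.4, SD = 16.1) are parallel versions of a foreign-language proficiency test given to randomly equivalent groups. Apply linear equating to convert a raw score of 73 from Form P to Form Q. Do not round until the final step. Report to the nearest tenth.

Linear equating: y = (SD_Y/SD_X)(x − M_X) + M_Y
y = (16.1/12.1)(73 − 51.8) + 55.4
y = 1.330579 × 21.2 + 55.4 = 28.2083 + 55.4 = 83.6

83.6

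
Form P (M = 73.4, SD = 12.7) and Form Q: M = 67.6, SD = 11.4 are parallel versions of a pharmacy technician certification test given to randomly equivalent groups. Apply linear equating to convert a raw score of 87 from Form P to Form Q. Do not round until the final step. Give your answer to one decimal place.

79.8

Linear equating: y = (SD_Y/SD_X)(x − M_X) + M_Y
y = (11.4/12.7)(87 − 73.4) + 67.6
y = 0.897638 × 13.6 + 67.6 = 12.2079 + 67.6 = 79.8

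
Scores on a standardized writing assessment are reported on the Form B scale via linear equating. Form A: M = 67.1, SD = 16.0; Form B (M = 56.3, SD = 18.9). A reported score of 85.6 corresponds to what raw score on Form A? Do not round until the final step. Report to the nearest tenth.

91.9

Invert y = (SD_Y/SD_X)(x − M_X) + M_Y:
x = (SD_X/SD_Y)(y − M_Y) + M_X = (16.0/18.9)(85.6 − 56.3) + 67.1
x = 0.846561 × 29.300 + 67.1 = 91.9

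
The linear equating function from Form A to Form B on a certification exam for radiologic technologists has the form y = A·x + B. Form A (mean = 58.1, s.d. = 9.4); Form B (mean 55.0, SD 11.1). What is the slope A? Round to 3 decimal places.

A = SD_Y / SD_X = 11.1 / 9.4 = 1.181

1.181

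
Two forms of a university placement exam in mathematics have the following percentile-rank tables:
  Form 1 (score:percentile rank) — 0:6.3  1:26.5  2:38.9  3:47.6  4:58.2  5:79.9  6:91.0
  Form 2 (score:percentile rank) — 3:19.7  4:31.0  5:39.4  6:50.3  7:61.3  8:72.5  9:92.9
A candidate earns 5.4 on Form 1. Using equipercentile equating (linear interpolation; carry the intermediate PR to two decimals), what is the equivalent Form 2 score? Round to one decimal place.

8.6

PR of 5.4 on Form 1: 79.9 + (5.4 − 5)/(6 − 5) × (91.0 − 79.9) = 84.34
On Form 2, PR 84.34 falls between score 8 (PR 72.5) and 9 (PR 92.9).
Interpolate: 8 + (84.34 − 72.5)/(92.9 − 72.5) × (9 − 8) = 8.6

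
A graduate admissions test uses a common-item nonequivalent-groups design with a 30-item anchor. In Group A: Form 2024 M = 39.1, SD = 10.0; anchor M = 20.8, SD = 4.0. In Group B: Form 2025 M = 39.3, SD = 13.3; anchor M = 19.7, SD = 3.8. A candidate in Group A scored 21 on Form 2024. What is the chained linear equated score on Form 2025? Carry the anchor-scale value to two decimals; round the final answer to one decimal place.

17.8

Form 2024 → anchor (Group A): v = (4.0/10.0)(21 − 39.1) + 20.8 = 13.56
anchor → Form 2025 (Group B): y = (13.3/3.8)(13.56 − 19.7) + 39.3 = 17.8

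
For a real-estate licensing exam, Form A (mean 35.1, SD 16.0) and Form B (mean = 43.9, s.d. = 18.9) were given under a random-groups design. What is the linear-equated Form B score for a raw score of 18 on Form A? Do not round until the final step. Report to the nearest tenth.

23.7

Linear equating: y = (SD_Y/SD_X)(x − M_X) + M_Y
y = (18.9/16.0)(18 − 35.1) + 43.9
y = 1.181250 × -17.1 + 43.9 = -20.1994 + 43.9 = 23.7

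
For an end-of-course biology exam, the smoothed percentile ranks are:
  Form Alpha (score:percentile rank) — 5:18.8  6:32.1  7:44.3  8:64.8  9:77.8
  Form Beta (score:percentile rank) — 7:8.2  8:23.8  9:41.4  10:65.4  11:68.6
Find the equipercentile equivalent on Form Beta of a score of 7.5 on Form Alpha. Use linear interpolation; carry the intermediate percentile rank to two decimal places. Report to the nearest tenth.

PR of 7.5 on Form Alpha: 44.3 + (7.5 − 7)/(8 − 7) × (64.8 − 44.3) = 54.55
On Form Beta, PR 54.55 falls between score 9 (PR 41.4) and 10 (PR 65.4).
Interpolate: 9 + (54.55 − 41.4)/(65.4 − 41.4) × (10 − 9) = 9.5

9.5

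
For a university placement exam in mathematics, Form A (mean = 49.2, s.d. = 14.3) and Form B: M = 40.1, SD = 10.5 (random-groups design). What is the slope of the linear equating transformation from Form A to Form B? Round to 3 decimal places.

A = SD_Y / SD_X = 10.5 / 14.3 = 0.734

0.734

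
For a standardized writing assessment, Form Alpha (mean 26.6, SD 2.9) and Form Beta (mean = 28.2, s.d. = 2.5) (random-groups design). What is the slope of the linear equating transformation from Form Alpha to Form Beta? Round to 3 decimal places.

0.862

A = SD_Y / SD_X = 2.5 / 2.9 = 0.862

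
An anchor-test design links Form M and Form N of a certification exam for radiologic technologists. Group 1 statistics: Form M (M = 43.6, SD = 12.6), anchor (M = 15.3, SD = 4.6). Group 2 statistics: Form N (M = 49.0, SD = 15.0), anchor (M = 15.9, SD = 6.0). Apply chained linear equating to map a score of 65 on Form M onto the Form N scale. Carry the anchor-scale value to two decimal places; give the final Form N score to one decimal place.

67.0

Form M → anchor (Group 1): v = (4.6/12.6)(65 − 43.6) + 15.3 = 23.11
anchor → Form N (Group 2): y = (15.0/6.0)(23.11 − 15.9) + 49.0 = 67.0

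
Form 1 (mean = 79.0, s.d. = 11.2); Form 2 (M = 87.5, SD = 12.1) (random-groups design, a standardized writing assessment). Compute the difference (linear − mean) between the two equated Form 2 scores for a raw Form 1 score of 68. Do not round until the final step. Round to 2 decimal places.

Mean-equated: 68 + (87.5 − 79.0) = 76.50
Linear-equated: (12.1/11.2)(68 − 79.0) + 87.5 = 75.616
Difference = 75.616 − 76.50 = -0.88

-0.88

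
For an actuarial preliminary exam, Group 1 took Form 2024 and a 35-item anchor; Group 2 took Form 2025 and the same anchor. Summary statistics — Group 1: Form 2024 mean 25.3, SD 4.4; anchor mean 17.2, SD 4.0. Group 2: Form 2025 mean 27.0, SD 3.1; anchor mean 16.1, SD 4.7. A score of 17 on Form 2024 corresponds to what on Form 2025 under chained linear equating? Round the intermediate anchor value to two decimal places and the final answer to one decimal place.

22.7

Form 2024 → anchor (Group 1): v = (4.0/4.4)(17 − 25.3) + 17.2 = 9.65
anchor → Form 2025 (Group 2): y = (3.1/4.7)(9.65 − 16.1) + 27.0 = 22.7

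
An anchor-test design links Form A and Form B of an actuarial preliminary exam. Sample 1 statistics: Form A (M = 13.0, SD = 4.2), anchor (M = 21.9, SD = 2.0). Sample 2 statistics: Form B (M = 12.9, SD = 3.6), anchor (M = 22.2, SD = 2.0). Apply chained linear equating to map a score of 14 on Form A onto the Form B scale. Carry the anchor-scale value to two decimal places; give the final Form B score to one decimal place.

Form A → anchor (Sample 1): v = (2.0/4.2)(14 − 13.0) + 21.9 = 22.38
anchor → Form B (Sample 2): y = (3.6/2.0)(22.38 − 22.2) + 12.9 = 13.2

13.2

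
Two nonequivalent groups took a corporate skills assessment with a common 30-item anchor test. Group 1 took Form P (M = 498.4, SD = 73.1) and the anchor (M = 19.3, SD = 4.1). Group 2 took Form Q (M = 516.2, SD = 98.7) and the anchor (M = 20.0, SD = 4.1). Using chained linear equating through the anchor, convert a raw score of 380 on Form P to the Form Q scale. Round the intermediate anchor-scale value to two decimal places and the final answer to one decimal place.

Form P → anchor (Group 1): v = (4.1/73.1)(380 − 498.4) + 19.3 = 12.66
anchor → Form Q (Group 2): y = (98.7/4.1)(12.66 − 20.0) + 516.2 = 339.5

339.5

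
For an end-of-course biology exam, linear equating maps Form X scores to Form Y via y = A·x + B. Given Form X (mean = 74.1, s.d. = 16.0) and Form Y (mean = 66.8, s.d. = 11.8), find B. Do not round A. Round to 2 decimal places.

A = SD_Y / SD_X = 11.8 / 16.0 = 0.737500
B = M_Y − A·M_X = 66.8 − 0.737500 × 74.1 = 12.15

12.15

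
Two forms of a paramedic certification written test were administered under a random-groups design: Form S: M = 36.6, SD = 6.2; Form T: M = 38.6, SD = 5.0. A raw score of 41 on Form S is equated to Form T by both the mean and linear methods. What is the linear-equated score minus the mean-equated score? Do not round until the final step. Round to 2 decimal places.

Mean-equated: 41 + (38.6 − 36.6) = 43.00
Linear-equated: (5.0/6.2)(41 − 36.6) + 38.6 = 42.148
Difference = 42.148 − 43.00 = -0.85

-0.85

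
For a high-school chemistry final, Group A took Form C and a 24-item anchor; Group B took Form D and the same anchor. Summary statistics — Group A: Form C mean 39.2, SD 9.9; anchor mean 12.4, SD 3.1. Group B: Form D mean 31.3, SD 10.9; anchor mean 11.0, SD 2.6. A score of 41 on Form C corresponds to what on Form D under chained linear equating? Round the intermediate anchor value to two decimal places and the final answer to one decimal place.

39.5

Form C → anchor (Group A): v = (3.1/9.9)(41 − 39.2) + 12.4 = 12.96
anchor → Form D (Group B): y = (10.9/2.6)(12.96 − 11.0) + 31.3 = 39.5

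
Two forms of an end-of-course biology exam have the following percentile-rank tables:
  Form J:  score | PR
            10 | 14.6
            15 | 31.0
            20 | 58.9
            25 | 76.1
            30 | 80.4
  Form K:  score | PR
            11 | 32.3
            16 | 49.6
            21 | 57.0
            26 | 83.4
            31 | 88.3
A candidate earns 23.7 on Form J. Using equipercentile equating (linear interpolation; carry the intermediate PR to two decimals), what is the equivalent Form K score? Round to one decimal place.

PR of 23.7 on Form J: 58.9 + (23.7 − 20)/(25 − 20) × (76.1 − 58.9) = 71.63
On Form K, PR 71.63 falls between score 21 (PR 57.0) and 26 (PR 83.4).
Interpolate: 21 + (71.63 − 57.0)/(83.4 − 57.0) × (26 − 21) = 23.8

23.8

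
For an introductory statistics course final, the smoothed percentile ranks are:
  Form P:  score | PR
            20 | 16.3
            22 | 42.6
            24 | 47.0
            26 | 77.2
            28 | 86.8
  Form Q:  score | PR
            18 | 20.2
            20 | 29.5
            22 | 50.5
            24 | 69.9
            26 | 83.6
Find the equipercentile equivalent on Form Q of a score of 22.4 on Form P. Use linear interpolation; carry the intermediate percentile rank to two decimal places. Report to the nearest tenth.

PR of 22.4 on Form P: 42.6 + (22.4 − 22)/(24 − 22) × (47.0 − 42.6) = 43.48
On Form Q, PR 43.48 falls between score 20 (PR 29.5) and 22 (PR 50.5).
Interpolate: 20 + (43.48 − 29.5)/(50.5 − 29.5) × (22 − 20) = 21.3

21.3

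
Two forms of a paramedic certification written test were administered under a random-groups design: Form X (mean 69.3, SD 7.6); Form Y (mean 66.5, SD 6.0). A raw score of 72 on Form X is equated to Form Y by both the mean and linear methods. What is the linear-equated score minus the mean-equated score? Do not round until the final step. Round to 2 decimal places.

-0.57

Mean-equated: 72 + (66.5 − 69.3) = 69.20
Linear-equated: (6.0/7.6)(72 − 69.3) + 66.5 = 68.632
Difference = 68.632 − 69.20 = -0.57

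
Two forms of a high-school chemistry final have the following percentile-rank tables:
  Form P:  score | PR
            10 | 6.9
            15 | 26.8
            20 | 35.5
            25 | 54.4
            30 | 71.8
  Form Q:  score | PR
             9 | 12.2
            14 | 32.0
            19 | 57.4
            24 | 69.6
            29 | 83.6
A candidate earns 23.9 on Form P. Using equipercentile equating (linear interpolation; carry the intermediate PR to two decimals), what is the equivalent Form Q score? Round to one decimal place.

PR of 23.9 on Form P: 35.5 + (23.9 − 20)/(25 − 20) × (54.4 − 35.5) = 50.24
On Form Q, PR 50.24 falls between score 14 (PR 32.0) and 19 (PR 57.4).
Interpolate: 14 + (50.24 − 32.0)/(57.4 − 32.0) × (19 − 14) = 17.6

17.6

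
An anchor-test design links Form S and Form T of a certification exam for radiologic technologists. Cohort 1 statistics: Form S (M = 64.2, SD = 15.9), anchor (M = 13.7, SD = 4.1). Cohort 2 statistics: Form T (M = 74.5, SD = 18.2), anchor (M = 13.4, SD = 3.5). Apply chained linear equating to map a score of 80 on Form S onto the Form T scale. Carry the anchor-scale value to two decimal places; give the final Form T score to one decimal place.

97.2

Form S → anchor (Cohort 1): v = (4.1/15.9)(80 − 64.2) + 13.7 = 17.77
anchor → Form T (Cohort 2): y = (18.2/3.5)(17.77 − 13.4) + 74.5 = 97.2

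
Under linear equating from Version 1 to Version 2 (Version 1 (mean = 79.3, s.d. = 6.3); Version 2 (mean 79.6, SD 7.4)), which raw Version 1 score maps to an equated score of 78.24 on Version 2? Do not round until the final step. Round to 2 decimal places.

78.14

Invert y = (SD_Y/SD_X)(x − M_X) + M_Y:
x = (SD_X/SD_Y)(y − M_Y) + M_X = (6.3/7.4)(78.24 − 79.6) + 79.3
x = 0.851351 × -1.360 + 79.3 = 78.14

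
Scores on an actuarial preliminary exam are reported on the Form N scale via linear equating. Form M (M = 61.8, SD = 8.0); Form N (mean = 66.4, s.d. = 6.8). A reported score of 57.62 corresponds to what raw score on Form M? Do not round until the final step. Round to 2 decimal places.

Invert y = (SD_Y/SD_X)(x − M_X) + M_Y:
x = (SD_X/SD_Y)(y − M_Y) + M_X = (8.0/6.8)(57.62 − 66.4) + 61.8
x = 1.176471 × -8.780 + 61.8 = 51.47

51.47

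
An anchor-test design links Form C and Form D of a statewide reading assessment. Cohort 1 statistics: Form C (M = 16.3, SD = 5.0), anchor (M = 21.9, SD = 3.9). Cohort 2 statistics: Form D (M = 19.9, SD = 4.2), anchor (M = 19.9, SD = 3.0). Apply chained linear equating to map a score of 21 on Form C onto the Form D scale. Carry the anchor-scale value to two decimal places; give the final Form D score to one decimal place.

Form C → anchor (Cohort 1): v = (3.9/5.0)(21 − 16.3) + 21.9 = 25.57
anchor → Form D (Cohort 2): y = (4.2/3.0)(25.57 − 19.9) + 19.9 = 27.8

27.8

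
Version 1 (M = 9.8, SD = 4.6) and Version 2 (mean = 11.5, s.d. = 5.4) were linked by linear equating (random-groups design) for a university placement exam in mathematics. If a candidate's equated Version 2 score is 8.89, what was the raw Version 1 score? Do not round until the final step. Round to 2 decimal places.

7.58

Invert y = (SD_Y/SD_X)(x − M_X) + M_Y:
x = (SD_X/SD_Y)(y − M_Y) + M_X = (4.6/5.4)(8.89 − 11.5) + 9.8
x = 0.851852 × -2.610 + 9.8 = 7.58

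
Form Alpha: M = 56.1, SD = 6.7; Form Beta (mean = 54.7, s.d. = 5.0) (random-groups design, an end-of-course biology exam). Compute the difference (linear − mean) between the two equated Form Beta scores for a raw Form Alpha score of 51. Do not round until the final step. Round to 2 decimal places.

Mean-equated: 51 + (54.7 − 56.1) = 49.60
Linear-equated: (5.0/6.7)(51 − 56.1) + 54.7 = 50.894
Difference = 50.894 − 49.60 = 1.29

1.29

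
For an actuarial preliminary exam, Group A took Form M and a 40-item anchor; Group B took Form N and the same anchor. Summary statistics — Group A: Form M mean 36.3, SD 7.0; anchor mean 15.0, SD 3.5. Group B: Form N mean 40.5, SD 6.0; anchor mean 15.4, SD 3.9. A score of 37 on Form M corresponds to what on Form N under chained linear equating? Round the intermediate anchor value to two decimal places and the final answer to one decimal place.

40.4

Form M → anchor (Group A): v = (3.5/7.0)(37 − 36.3) + 15.0 = 15.35
anchor → Form N (Group B): y = (6.0/3.9)(15.35 − 15.4) + 40.5 = 40.4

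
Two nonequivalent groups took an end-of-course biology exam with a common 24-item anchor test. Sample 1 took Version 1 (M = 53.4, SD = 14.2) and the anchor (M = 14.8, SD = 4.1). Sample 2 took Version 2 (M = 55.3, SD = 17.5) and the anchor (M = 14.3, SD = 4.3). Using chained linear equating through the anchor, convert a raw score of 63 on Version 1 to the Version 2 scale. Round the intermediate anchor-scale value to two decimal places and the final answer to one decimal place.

68.6

Version 1 → anchor (Sample 1): v = (4.1/14.2)(63 − 53.4) + 14.8 = 17.57
anchor → Version 2 (Sample 2): y = (17.5/4.3)(17.57 − 14.3) + 55.3 = 68.6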